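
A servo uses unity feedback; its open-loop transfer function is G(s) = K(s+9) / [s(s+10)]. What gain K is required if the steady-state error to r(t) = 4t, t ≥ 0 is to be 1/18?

80

System type = 1 (one pole at s=0).
K_v = lim_{s→0} s·G(s) = K·9 / (10) = 0.9·K.
e_ss = 4/K_v = 1/18 ⇒ K_v = 72 ⇒ K = 72/0.9 = 80.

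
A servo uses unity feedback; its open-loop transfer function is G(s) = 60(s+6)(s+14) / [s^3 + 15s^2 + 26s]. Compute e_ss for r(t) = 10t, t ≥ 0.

13/252

Lowest-order denominator term is 26s, so the open loop has 1 pole at the origin → type 1 system.
K_v = lim_{s→0} s·G(s) = 60·6·14 / 26 = 2520/13.
e_ss = 10/K_v = 10/(2520/13) = 13/252.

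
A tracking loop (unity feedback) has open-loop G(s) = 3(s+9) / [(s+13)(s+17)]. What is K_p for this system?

No free integrators in G(s): this is a type 0 system.
K_p = lim_{s→0} G(s) = 3·9 / (13·17) = 27/221.

27/221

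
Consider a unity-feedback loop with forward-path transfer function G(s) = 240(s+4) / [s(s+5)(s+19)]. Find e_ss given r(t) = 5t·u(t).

95/192

One free integrator in G(s): this is a type 1 system.
K_v = lim_{s→0} s·G(s) = 240·4 / (5·19) = 192/19.
e_ss = 5/K_v = 5/(192/19) = 95/192.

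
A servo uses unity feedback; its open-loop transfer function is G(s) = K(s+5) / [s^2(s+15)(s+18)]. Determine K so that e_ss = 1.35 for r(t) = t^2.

System type = 2 (two poles at s=0).
K_a = lim_{s→0} s^2·G(s) = K·5 / (15·18) = (1/54)·K.
e_ss = 2/K_a = 1.35 ⇒ K_a = 40/27 ⇒ K = (40/27)/(1/54) = 80.

80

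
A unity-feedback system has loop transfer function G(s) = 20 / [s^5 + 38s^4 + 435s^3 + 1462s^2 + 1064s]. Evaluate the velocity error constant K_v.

Factoring s from the denominator leaves a polynomial with constant term 1064, so the system is type 1.
K_v = lim_{s→0} s·G(s) = 20 / 1064 = 5/266.

5/266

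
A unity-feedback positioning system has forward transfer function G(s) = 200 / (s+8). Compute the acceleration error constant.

0

No free integrators in G(s): this is a type 0 system.
K_a = lim_{s→0} s^2·G(s) = 0 (the extra factor of s kills the finite limit).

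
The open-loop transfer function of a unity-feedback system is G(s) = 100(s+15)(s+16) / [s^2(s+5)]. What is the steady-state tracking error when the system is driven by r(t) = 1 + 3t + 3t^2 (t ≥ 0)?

1/800

System type = 2 (two poles at s=0). Treating each term separately:
  • 1: tracked with zero error.
  • 3t: tracked with zero error.
  • 3t^2: e_ss = 6/K_a with K_a=4800 → 1/800.
Total e_ss = 1/800.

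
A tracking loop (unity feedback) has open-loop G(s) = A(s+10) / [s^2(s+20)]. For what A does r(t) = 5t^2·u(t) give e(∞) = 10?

2

The open loop has two poles at the origin → type 2 system.
K_a = lim_{s→0} s^2·G(s) = A·10 / (20) = 0.5·A.
e_ss = 10/K_a = 10 ⇒ K_a = 1 ⇒ A = 1/0.5 = 2.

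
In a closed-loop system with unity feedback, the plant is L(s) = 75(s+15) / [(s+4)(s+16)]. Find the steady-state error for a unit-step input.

64/1189

L(s) has no factors of s in the denominator, so the system is type 0.
K_p = lim_{s→0} L(s) = 75·15 / (4·16) = 1125/64.
e_ss = 1/(1 + K_p) = 1/(1189/64) = 64/1189.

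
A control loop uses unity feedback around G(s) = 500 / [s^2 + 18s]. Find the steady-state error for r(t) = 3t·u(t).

Lowest-order denominator term is 18s, so the open loop has 1 pole at the origin → type 1 system.
K_v = lim_{s→0} s·G(s) = 500 / 18 = 250/9.
e_ss = 3/K_v = 3/(250/9) = 0.108.

0.108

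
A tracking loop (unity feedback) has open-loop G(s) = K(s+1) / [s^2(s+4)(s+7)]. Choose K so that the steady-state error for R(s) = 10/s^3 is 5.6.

System type = 2 (two poles at s=0).
K_a = lim_{s→0} s^2·G(s) = K·1 / (4·7) = (1/28)·K.
e_ss = 10/K_a = 5.6 ⇒ K_a = 25/14 ⇒ K = (25/14)/(1/28) = 50.

50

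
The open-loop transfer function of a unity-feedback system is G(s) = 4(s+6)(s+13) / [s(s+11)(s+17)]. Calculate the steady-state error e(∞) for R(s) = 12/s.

One free integrator in G(s): this is a type 1 system.
K_p = ∞ for a type-1 system; e_ss to a step is zero.

0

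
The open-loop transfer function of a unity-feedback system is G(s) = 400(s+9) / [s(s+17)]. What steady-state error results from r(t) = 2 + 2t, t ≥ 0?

17/1800

The open loop has one pole at the origin → type 1 system. Taking each input component in turn:
  • 2: tracked with zero error.
  • 2t: e_ss = 2/K_v with K_v=3600/17 → 17/1800.
Total e_ss = 17/1800.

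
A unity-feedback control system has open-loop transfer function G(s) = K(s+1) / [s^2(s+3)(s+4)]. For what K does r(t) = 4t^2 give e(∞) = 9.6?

Two free integrators in G(s): this is a type 2 system.
K_a = lim_{s→0} s^2·G(s) = K·1 / (3·4) = (1/12)·K.
e_ss = 8/K_a = 9.6 ⇒ K_a = 5/6 ⇒ K = (5/6)/(1/12) = 10.

10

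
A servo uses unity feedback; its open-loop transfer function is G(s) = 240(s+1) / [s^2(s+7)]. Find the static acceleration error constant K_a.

240/7

G(s) has two factors of s in the denominator, so the system is type 2.
K_a = lim_{s→0} s^2·G(s) = 240·1 / (7) = 240/7.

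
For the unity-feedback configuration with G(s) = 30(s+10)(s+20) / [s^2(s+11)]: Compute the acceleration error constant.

System type = 2 (two poles at s=0).
K_a = lim_{s→0} s^2·G(s) = 30·10·20 / (11) = 6000/11.

6000/11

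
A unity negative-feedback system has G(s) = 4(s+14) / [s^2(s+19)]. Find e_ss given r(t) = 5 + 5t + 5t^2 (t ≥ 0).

95/28

The open loop has two poles at the origin → type 2 system. By superposition:
  • 5: tracked with zero error.
  • 5t: tracked with zero error.
  • 5t^2: e_ss = 10/K_a with K_a=56/19 → 95/28.
Total e_ss = 95/28.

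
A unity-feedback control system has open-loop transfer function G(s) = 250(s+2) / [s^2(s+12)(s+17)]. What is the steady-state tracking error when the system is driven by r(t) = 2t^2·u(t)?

1.632

Two free integrators in G(s): this is a type 2 system.
K_a = lim_{s→0} s^2·G(s) = 250·2 / (12·17) = 125/51.
r(t) = 2t^2 gives R(s) = 4/s^3.
e_ss = 4/K_a = 4/(125/51) = 1.632.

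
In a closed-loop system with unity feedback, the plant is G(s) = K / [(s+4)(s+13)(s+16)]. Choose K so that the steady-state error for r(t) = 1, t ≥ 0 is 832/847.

15

The open loop has no poles at the origin → type 0 system.
K_p = lim_{s→0} G(s) = K / (4·13·16) = (1/832)·K.
e_ss = 1/(1 + K_p) = 832/847 ⇒ 1 + (1/832)·K = 847/832 ⇒ K = 15.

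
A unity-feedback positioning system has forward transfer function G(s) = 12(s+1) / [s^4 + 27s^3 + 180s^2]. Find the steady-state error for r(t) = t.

0

Factoring s^2 from the denominator leaves a polynomial with constant term 180, so the system is type 2.
A type-2 system has K_v = ∞, so it tracks a ramp input with zero steady-state error.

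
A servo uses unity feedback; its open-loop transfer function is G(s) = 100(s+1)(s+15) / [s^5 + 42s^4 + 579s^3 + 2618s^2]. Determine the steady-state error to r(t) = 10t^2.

Factoring s^2 from the denominator leaves a polynomial with constant term 2618, so the system is type 2.
K_a = lim_{s→0} s^2·G(s) = 100·1·15 / 2618 = 750/1309.
r(t) = 10t^2 gives R(s) = 20/s^3.
e_ss = 20/K_a = 20/(750/1309) = 2618/75.

2618/75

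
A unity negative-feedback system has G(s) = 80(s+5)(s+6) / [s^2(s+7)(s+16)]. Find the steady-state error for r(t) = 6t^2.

0.56

System type = 2 (two poles at s=0).
K_a = lim_{s→0} s^2·G(s) = 80·5·6 / (7·16) = 150/7.
r(t) = 6t^2 gives R(s) = 12/s^3.
e_ss = 12/K_a = 12/(150/7) = 0.56.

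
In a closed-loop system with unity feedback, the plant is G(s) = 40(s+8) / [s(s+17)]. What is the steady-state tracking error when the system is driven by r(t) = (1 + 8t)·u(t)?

The open loop has one pole at the origin → type 1 system. Taking each input component in turn:
  • 1: tracked with zero error.
  • 8t: e_ss = 8/K_v with K_v=320/17 → 0.425.
Total e_ss = 0.425.

0.425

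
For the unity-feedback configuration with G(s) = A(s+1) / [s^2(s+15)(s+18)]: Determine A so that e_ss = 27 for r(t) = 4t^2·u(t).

80

System type = 2 (two poles at s=0).
K_a = lim_{s→0} s^2·G(s) = A·1 / (15·18) = (1/270)·A.
e_ss = 8/K_a = 27 ⇒ K_a = 8/27 ⇒ A = (8/27)/(1/270) = 80.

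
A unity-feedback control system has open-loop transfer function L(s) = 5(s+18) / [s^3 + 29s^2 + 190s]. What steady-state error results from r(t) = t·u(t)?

19/9

Factoring s from the denominator leaves a polynomial with constant term 190, so the system is type 1.
K_v = lim_{s→0} s·L(s) = 5·18 / 190 = 9/19.
e_ss = 1/K_v = 1/(9/19) = 19/9.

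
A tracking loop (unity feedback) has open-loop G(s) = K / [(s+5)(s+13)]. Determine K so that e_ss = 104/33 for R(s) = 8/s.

100

The open loop has no poles at the origin → type 0 system.
K_p = lim_{s→0} G(s) = K / (5·13) = (1/65)·K.
e_ss = 8/(1 + K_p) = 104/33 ⇒ 1 + (1/65)·K = 33/13 ⇒ K = 100.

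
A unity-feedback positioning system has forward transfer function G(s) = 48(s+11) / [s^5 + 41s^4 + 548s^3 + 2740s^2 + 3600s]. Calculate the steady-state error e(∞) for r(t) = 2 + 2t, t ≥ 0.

150/11

Factoring s from the denominator leaves a polynomial with constant term 3600, so the system is type 1. Taking each input component in turn:
  • 2: tracked with zero error.
  • 2t: e_ss = 2/K_v with K_v=11/75 → 150/11.
Total e_ss = 150/11.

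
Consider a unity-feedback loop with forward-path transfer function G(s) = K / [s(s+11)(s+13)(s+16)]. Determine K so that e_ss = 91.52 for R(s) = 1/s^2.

25

G(s) has one factor of s in the denominator, so the system is type 1.
K_v = lim_{s→0} s·G(s) = K / (11·13·16) = (1/2288)·K.
e_ss = 1/K_v = 91.52 ⇒ K_v = 25/2288 ⇒ K = (25/2288)/(1/2288) = 25.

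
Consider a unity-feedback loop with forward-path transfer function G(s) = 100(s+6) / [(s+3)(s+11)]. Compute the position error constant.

The open loop has no poles at the origin → type 0 system.
K_p = lim_{s→0} G(s) = 100·6 / (3·11) = 200/11.

200/11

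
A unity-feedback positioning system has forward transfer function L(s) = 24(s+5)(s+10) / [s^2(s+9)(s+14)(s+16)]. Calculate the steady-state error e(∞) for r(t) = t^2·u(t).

3.36

L(s) has two factors of s in the denominator, so the system is type 2.
K_a = lim_{s→0} s^2·L(s) = 24·5·10 / (9·14·16) = 25/42.
r(t) = t^2 gives R(s) = 2/s^3.
e_ss = 2/K_a = 2/(25/42) = 3.36.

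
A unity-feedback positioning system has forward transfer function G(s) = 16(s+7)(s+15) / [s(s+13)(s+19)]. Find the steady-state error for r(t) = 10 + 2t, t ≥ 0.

247/840

One free integrator in G(s): this is a type 1 system. Taking each input component in turn:
  • 10: tracked with zero error.
  • 2t: e_ss = 2/K_v with K_v=1680/247 → 247/840.
Total e_ss = 247/840.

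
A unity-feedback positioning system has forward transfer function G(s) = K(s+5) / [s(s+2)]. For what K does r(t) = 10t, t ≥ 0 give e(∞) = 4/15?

15

System type = 1 (one pole at s=0).
K_v = lim_{s→0} s·G(s) = K·5 / (2) = 2.5·K.
e_ss = 10/K_v = 4/15 ⇒ K_v = 37.5 ⇒ K = 37.5/2.5 = 15.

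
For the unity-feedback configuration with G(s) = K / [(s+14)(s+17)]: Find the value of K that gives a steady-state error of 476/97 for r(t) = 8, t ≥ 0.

150

System type = 0 (no poles at s=0).
K_p = lim_{s→0} G(s) = K / (14·17) = (1/238)·K.
e_ss = 8/(1 + K_p) = 476/97 ⇒ 1 + (1/238)·K = 194/119 ⇒ K = 150.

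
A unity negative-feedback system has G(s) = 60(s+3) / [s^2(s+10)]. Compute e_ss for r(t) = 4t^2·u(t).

4/9

G(s) has two factors of s in the denominator, so the system is type 2.
K_a = lim_{s→0} s^2·G(s) = 60·3 / (10) = 18.
r(t) = 4t^2 gives R(s) = 8/s^3.
e_ss = 8/K_a = 8/18 = 4/9.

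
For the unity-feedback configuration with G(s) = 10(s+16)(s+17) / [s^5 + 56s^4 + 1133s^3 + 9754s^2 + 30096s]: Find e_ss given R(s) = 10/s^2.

Factoring s from the denominator leaves a polynomial with constant term 30096, so the system is type 1.
K_v = lim_{s→0} s·G(s) = 10·16·17 / 30096 = 170/1881.
e_ss = 10/K_v = 10/(170/1881) = 1881/17.

1881/17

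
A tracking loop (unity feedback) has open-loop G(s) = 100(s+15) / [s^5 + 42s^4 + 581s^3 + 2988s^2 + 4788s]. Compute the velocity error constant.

125/399

Lowest-order denominator term is 4788s, so the open loop has 1 pole at the origin → type 1 system.
K_v = lim_{s→0} s·G(s) = 100·15 / 4788 = 125/399.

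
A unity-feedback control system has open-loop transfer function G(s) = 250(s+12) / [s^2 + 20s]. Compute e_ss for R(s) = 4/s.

Lowest-order denominator term is 20s, so the open loop has 1 pole at the origin → type 1 system.
K_p = ∞ for a type-1 system; e_ss to a step is zero.

0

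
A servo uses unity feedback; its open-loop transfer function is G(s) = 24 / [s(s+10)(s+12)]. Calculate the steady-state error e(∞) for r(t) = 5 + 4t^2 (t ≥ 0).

infinity

The open loop has one pole at the origin → type 1 system. Taking each input component in turn:
  • 5: tracked with zero error.
  • 4t^2: a type-1 system cannot track it, e_ss → ∞.
The unbounded component dominates.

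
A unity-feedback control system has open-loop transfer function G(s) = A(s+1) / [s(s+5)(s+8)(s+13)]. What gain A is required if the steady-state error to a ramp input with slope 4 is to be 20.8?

The open loop has one pole at the origin → type 1 system.
K_v = lim_{s→0} s·G(s) = A·1 / (5·8·13) = (1/520)·A.
e_ss = 4/K_v = 20.8 ⇒ K_v = 5/26 ⇒ A = (5/26)/(1/520) = 100.

100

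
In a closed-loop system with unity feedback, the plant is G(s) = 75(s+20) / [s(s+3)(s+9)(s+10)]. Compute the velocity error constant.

50/9

One free integrator in G(s): this is a type 1 system.
K_v = lim_{s→0} s·G(s) = 75·20 / (3·9·10) = 50/9.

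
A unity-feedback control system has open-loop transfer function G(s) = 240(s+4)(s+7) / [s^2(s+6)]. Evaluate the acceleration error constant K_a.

1120

System type = 2 (two poles at s=0).
K_a = lim_{s→0} s^2·G(s) = 240·4·7 / (6) = 1120.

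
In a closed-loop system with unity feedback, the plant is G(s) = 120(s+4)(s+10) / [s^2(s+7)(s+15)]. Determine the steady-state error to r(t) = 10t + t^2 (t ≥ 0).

7/160

System type = 2 (two poles at s=0). Taking each input component in turn:
  • 10t: tracked with zero error.
  • t^2: e_ss = 2/K_a with K_a=320/7 → 7/160.
Total e_ss = 7/160.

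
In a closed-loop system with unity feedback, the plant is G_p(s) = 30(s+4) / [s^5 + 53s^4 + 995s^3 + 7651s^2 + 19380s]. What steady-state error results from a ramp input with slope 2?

The denominator has no term below 19380s — 1 pole at s=0, type 1.
K_v = lim_{s→0} s·G_p(s) = 30·4 / 19380 = 2/323.
e_ss = 2/K_v = 2/(2/323) = 323.

323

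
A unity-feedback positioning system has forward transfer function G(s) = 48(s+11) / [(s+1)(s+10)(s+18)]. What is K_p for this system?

The open loop has no poles at the origin → type 0 system.
K_p = lim_{s→0} G(s) = 48·11 / (1·10·18) = 44/15.

44/15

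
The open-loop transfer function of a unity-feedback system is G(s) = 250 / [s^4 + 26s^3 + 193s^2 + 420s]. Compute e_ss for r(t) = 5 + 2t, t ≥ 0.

3.36

The denominator has no term below 420s — 1 pole at s=0, type 1. By superposition:
  • 5: tracked with zero error.
  • 2t: e_ss = 2/K_v with K_v=25/42 → 3.36.
Total e_ss = 3.36.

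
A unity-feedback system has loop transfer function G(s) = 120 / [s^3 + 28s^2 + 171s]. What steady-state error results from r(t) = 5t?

7.125

Factoring s from the denominator leaves a polynomial with constant term 171, so the system is type 1.
K_v = lim_{s→0} s·G(s) = 120 / 171 = 40/57.
e_ss = 5/K_v = 5/(40/57) = 7.125.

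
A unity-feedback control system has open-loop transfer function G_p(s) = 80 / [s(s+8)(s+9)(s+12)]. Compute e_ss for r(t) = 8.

0

System type = 1 (one pole at s=0).
A type-1 system has K_p = ∞, so it tracks a step input with zero steady-state error.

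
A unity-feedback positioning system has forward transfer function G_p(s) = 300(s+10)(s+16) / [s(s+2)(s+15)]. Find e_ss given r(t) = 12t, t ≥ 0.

G_p(s) has one factor of s in the denominator, so the system is type 1.
K_v = lim_{s→0} s·G_p(s) = 300·10·16 / (2·15) = 1600.
e_ss = 12/K_v = 12/1600 = 0.0075.

0.0075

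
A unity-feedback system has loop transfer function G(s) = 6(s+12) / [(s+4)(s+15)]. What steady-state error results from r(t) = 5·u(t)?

G(s) has no factors of s in the denominator, so the system is type 0.
K_p = lim_{s→0} G(s) = 6·12 / (4·15) = 1.2.
e_ss = 5/(1 + K_p) = 5/2.2 = 25/11.

25/11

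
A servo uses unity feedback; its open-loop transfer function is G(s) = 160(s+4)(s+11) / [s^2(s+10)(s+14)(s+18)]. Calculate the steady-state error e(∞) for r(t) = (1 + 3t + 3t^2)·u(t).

System type = 2 (two poles at s=0). By superposition:
  • 1: tracked with zero error.
  • 3t: tracked with zero error.
  • 3t^2: e_ss = 6/K_a with K_a=176/63 → 189/88.
Total e_ss = 189/88.

189/88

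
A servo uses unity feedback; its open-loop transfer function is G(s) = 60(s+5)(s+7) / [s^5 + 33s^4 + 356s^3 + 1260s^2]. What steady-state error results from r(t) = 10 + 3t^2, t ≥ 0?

3.6

Factoring s^2 from the denominator leaves a polynomial with constant term 1260, so the system is type 2. Treating each term separately:
  • 10: tracked with zero error.
  • 3t^2: e_ss = 6/K_a with K_a=5/3 → 3.6.
Total e_ss = 3.6.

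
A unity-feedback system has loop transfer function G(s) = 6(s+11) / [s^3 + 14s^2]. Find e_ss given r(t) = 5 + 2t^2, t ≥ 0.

Factoring s^2 from the denominator leaves a polynomial with constant term 14, so the system is type 2. Taking each input component in turn:
  • 5: tracked with zero error.
  • 2t^2: e_ss = 4/K_a with K_a=33/7 → 28/33.
Total e_ss = 28/33.

28/33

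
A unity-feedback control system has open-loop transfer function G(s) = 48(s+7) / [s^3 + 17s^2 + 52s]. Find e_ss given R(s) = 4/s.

Lowest-order denominator term is 52s, so the open loop has 1 pole at the origin → type 1 system.
K_p = ∞ for a type-1 system; e_ss to a step is zero.

0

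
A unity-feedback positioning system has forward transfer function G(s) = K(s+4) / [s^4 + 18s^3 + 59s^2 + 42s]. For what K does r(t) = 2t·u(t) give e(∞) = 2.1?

The denominator has no term below 42s — 1 pole at s=0, type 1.
K_v = lim_{s→0} s·G(s) = K·4 / 42 = (2/21)·K.
e_ss = 2/K_v = 2.1 ⇒ K_v = 20/21 ⇒ K = (20/21)/(2/21) = 10.

10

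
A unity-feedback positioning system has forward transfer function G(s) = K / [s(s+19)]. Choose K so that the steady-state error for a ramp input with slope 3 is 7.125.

8

One free integrator in G(s): this is a type 1 system.
K_v = lim_{s→0} s·G(s) = K / (19) = (1/19)·K.
e_ss = 3/K_v = 7.125 ⇒ K_v = 8/19 ⇒ K = (8/19)/(1/19) = 8.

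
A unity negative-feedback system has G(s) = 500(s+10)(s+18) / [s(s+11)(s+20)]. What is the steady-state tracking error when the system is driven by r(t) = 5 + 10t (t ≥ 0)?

G(s) has one factor of s in the denominator, so the system is type 1. Treating each term separately:
  • 5: tracked with zero error.
  • 10t: e_ss = 10/K_v with K_v=4500/11 → 11/450.
Total e_ss = 11/450.

11/450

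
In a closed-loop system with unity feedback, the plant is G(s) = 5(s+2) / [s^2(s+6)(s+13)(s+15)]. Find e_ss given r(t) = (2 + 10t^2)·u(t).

2340

System type = 2 (two poles at s=0). Taking each input component in turn:
  • 2: tracked with zero error.
  • 10t^2: e_ss = 20/K_a with K_a=1/117 → 2340.
Total e_ss = 2340.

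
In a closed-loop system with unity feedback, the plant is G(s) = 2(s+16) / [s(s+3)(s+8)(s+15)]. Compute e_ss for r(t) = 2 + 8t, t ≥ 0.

90

System type = 1 (one pole at s=0). Treating each term separately:
  • 2: tracked with zero error.
  • 8t: e_ss = 8/K_v with K_v=4/45 → 90.
Total e_ss = 90.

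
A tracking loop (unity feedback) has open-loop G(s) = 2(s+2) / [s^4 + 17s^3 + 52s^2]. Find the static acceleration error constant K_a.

Lowest-order denominator term is 52s^2, so the open loop has 2 poles at the origin → type 2 system.
K_a = lim_{s→0} s^2·G(s) = 2·2 / 52 = 1/13.

1/13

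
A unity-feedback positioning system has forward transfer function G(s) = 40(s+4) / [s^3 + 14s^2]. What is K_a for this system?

Factoring s^2 from the denominator leaves a polynomial with constant term 14, so the system is type 2.
K_a = lim_{s→0} s^2·G(s) = 40·4 / 14 = 80/7.

80/7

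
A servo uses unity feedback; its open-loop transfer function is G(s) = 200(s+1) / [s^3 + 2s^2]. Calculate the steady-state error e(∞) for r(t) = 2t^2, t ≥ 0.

The denominator has no term below 2s^2 — 2 poles at s=0, type 2.
K_a = lim_{s→0} s^2·G(s) = 200·1 / 2 = 100.
r(t) = 2t^2 gives R(s) = 4/s^3.
e_ss = 4/K_a = 4/100 = 0.04.

0.04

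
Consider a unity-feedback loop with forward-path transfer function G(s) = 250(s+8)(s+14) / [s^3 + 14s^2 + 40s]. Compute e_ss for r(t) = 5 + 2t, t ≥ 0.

1/350

Lowest-order denominator term is 40s, so the open loop has 1 pole at the origin → type 1 system. Treating each term separately:
  • 5: tracked with zero error.
  • 2t: e_ss = 2/K_v with K_v=700 → 1/350.
Total e_ss = 1/350.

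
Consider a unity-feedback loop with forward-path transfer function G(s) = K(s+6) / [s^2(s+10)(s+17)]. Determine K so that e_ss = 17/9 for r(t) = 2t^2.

G(s) has two factors of s in the denominator, so the system is type 2.
K_a = lim_{s→0} s^2·G(s) = K·6 / (10·17) = (3/85)·K.
e_ss = 4/K_a = 17/9 ⇒ K_a = 36/17 ⇒ K = (36/17)/(3/85) = 60.

60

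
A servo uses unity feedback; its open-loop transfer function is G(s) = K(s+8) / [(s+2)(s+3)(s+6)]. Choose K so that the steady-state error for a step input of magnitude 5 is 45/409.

200

G(s) has no factors of s in the denominator, so the system is type 0.
K_p = lim_{s→0} G(s) = K·8 / (2·3·6) = (2/9)·K.
e_ss = 5/(1 + K_p) = 45/409 ⇒ 1 + (2/9)·K = 409/9 ⇒ K = 200.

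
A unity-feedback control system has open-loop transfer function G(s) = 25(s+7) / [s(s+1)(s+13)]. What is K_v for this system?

System type = 1 (one pole at s=0).
K_v = lim_{s→0} s·G(s) = 25·7 / (1·13) = 175/13.

175/13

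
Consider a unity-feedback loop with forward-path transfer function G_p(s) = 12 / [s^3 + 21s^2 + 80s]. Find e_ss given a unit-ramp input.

20/3

Lowest-order denominator term is 80s, so the open loop has 1 pole at the origin → type 1 system.
K_v = lim_{s→0} s·G_p(s) = 12 / 80 = 0.15.
e_ss = 1/K_v = 1/0.15 = 20/3.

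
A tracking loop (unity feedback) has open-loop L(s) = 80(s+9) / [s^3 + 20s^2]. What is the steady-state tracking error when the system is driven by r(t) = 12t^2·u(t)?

2/3

Factoring s^2 from the denominator leaves a polynomial with constant term 20, so the system is type 2.
K_a = lim_{s→0} s^2·L(s) = 80·9 / 20 = 36.
r(t) = 12t^2 gives R(s) = 24/s^3.
e_ss = 24/K_a = 24/36 = 2/3.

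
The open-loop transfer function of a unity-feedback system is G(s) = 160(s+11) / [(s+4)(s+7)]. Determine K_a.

0

The open loop has no poles at the origin → type 0 system.
K_a = lim_{s→0} s^2·G(s) = 0 (the extra factor of s kills the finite limit).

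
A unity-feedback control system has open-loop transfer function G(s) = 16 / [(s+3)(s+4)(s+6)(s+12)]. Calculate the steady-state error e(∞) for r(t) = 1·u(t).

54/55

The open loop has no poles at the origin → type 0 system.
K_p = lim_{s→0} G(s) = 16 / (3·4·6·12) = 1/54.
e_ss = 1/(1 + K_p) = 1/(55/54) = 54/55.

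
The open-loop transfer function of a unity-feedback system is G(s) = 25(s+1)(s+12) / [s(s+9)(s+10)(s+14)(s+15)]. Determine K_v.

The open loop has one pole at the origin → type 1 system.
K_v = lim_{s→0} s·G(s) = 25·1·12 / (9·10·14·15) = 1/63.

1/63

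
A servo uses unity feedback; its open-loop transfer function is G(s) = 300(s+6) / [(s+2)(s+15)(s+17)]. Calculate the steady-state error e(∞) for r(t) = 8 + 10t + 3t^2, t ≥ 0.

The open loop has no poles at the origin → type 0 system. By superposition:
  • 8: e_ss = 8/(1+K_p) with K_p=60/17 → 136/77.
  • 10t: a type-0 system cannot track it, e_ss → ∞.
  • 3t^2: a type-0 system cannot track it, e_ss → ∞.
The unbounded component dominates.

infinity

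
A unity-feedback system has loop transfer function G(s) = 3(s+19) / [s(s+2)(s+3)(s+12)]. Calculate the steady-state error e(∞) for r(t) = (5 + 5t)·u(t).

System type = 1 (one pole at s=0). Treating each term separately:
  • 5: tracked with zero error.
  • 5t: e_ss = 5/K_v with K_v=19/24 → 120/19.
Total e_ss = 120/19.

120/19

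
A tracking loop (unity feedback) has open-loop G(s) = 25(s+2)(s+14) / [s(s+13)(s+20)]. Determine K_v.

35/13

System type = 1 (one pole at s=0).
K_v = lim_{s→0} s·G(s) = 25·2·14 / (13·20) = 35/13.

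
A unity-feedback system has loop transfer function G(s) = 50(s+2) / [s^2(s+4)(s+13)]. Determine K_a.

25/13

System type = 2 (two poles at s=0).
K_a = lim_{s→0} s^2·G(s) = 50·2 / (4·13) = 25/13.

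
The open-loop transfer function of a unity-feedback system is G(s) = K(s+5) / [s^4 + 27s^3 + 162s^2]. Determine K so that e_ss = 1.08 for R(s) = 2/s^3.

60

Factoring s^2 from the denominator leaves a polynomial with constant term 162, so the system is type 2.
K_a = lim_{s→0} s^2·G(s) = K·5 / 162 = (5/162)·K.
e_ss = 2/K_a = 1.08 ⇒ K_a = 50/27 ⇒ K = (50/27)/(5/162) = 60.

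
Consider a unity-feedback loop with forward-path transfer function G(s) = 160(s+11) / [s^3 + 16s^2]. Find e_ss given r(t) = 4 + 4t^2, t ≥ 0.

4/55

Factoring s^2 from the denominator leaves a polynomial with constant term 16, so the system is type 2. By superposition:
  • 4: tracked with zero error.
  • 4t^2: e_ss = 8/K_a with K_a=110 → 4/55.
Total e_ss = 4/55.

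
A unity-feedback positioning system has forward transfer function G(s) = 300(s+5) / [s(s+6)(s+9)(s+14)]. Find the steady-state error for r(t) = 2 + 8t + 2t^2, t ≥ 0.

G(s) has one factor of s in the denominator, so the system is type 1. By superposition:
  • 2: tracked with zero error.
  • 8t: e_ss = 8/K_v with K_v=125/63 → 4.032.
  • 2t^2: a type-1 system cannot track it, e_ss → ∞.
The unbounded component dominates.

infinity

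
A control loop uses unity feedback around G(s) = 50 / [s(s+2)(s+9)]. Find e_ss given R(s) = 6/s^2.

2.16

The open loop has one pole at the origin → type 1 system.
K_v = lim_{s→0} s·G(s) = 50 / (2·9) = 25/9.
e_ss = 6/K_v = 6/(25/9) = 2.16.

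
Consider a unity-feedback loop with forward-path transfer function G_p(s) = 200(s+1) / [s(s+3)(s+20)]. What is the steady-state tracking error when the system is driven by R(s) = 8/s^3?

G_p(s) has one factor of s in the denominator, so the system is type 1.
K_a = lim_{s→0} s^2·G_p(s) = 0; the steady-state error to this parabolic input grows without bound.

infinity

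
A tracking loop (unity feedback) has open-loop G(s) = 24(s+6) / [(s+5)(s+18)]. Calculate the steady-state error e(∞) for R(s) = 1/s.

System type = 0 (no poles at s=0).
K_p = lim_{s→0} G(s) = 24·6 / (5·18) = 1.6.
e_ss = 1/(1 + K_p) = 1/2.6 = 5/13.

5/13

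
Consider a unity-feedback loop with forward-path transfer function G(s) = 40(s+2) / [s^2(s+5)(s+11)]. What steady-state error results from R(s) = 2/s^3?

The open loop has two poles at the origin → type 2 system.
K_a = lim_{s→0} s^2·G(s) = 40·2 / (5·11) = 16/11.
r(t) = t^2 gives R(s) = 2/s^3.
e_ss = 2/K_a = 2/(16/11) = 1.375.

1.375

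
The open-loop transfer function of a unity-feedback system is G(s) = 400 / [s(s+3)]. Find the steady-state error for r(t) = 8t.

The open loop has one pole at the origin → type 1 system.
K_v = lim_{s→0} s·G(s) = 400 / (3) = 400/3.
e_ss = 8/K_v = 8/(400/3) = 0.06.

0.06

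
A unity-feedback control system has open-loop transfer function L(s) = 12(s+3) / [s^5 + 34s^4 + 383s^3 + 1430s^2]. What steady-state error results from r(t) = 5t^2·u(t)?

Lowest-order denominator term is 1430s^2, so the open loop has 2 poles at the origin → type 2 system.
K_a = lim_{s→0} s^2·L(s) = 12·3 / 1430 = 18/715.
r(t) = 5t^2 gives R(s) = 10/s^3.
e_ss = 10/K_a = 10/(18/715) = 3575/9.

3575/9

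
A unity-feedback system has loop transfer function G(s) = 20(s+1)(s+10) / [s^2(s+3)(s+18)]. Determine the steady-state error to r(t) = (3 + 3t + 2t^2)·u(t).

1.08

System type = 2 (two poles at s=0). Taking each input component in turn:
  • 3: tracked with zero error.
  • 3t: tracked with zero error.
  • 2t^2: e_ss = 4/K_a with K_a=100/27 → 1.08.
Total e_ss = 1.08.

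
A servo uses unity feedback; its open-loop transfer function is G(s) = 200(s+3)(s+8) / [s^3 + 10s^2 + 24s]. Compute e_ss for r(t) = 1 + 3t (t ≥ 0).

Lowest-order denominator term is 24s, so the open loop has 1 pole at the origin → type 1 system. Treating each term separately:
  • 1: tracked with zero error.
  • 3t: e_ss = 3/K_v with K_v=200 → 0.015.
Total e_ss = 0.015.

0.015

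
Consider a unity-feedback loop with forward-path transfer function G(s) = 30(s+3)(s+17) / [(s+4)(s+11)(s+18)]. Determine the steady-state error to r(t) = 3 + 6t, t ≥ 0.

G(s) has no factors of s in the denominator, so the system is type 0. Taking each input component in turn:
  • 3: e_ss = 3/(1+K_p) with K_p=85/44 → 44/43.
  • 6t: a type-0 system cannot track it, e_ss → ∞.
The unbounded component dominates.

infinity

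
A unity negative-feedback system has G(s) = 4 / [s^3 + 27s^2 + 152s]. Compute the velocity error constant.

Lowest-order denominator term is 152s, so the open loop has 1 pole at the origin → type 1 system.
K_v = lim_{s→0} s·G(s) = 4 / 152 = 1/38.

1/38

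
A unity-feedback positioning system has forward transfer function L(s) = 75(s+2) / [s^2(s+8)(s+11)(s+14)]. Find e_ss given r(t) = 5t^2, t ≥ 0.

1232/15

Two free integrators in L(s): this is a type 2 system.
K_a = lim_{s→0} s^2·L(s) = 75·2 / (8·11·14) = 75/616.
r(t) = 5t^2 gives R(s) = 10/s^3.
e_ss = 10/K_a = 10/(75/616) = 1232/15.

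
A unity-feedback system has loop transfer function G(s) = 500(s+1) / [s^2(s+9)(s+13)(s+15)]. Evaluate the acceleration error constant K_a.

G(s) has two factors of s in the denominator, so the system is type 2.
K_a = lim_{s→0} s^2·G(s) = 500·1 / (9·13·15) = 100/351.

100/351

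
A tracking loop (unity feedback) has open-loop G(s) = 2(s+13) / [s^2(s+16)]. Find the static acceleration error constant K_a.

The open loop has two poles at the origin → type 2 system.
K_a = lim_{s→0} s^2·G(s) = 2·13 / (16) = 1.625.

1.625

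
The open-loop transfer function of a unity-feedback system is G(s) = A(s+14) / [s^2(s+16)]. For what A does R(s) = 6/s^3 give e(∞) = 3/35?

G(s) has two factors of s in the denominator, so the system is type 2.
K_a = lim_{s→0} s^2·G(s) = A·14 / (16) = 0.875·A.
e_ss = 6/K_a = 3/35 ⇒ K_a = 70 ⇒ A = 70/0.875 = 80.

80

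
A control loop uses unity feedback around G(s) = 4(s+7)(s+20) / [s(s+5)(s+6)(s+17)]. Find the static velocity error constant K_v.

56/51

The open loop has one pole at the origin → type 1 system.
K_v = lim_{s→0} s·G(s) = 4·7·20 / (5·6·17) = 56/51.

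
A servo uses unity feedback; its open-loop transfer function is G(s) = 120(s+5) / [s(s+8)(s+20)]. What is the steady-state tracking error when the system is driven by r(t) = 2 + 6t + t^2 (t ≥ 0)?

infinity

One free integrator in G(s): this is a type 1 system. By superposition:
  • 2: tracked with zero error.
  • 6t: e_ss = 6/K_v with K_v=3.75 → 1.6.
  • t^2: a type-1 system cannot track it, e_ss → ∞.
The unbounded component dominates.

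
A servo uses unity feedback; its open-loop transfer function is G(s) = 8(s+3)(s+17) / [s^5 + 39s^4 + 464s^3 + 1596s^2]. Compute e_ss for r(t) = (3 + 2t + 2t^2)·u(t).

266/17

The denominator has no term below 1596s^2 — 2 poles at s=0, type 2. Taking each input component in turn:
  • 3: tracked with zero error.
  • 2t: tracked with zero error.
  • 2t^2: e_ss = 4/K_a with K_a=34/133 → 266/17.
Total e_ss = 266/17.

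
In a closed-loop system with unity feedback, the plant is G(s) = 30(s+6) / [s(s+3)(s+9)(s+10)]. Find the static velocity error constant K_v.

One free integrator in G(s): this is a type 1 system.
K_v = lim_{s→0} s·G(s) = 30·6 / (3·9·10) = 2/3.

2/3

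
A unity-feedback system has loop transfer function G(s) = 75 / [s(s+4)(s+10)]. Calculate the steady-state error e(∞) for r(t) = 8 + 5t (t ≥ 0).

8/3

The open loop has one pole at the origin → type 1 system. By superposition:
  • 8: tracked with zero error.
  • 5t: e_ss = 5/K_v with K_v=1.875 → 8/3.
Total e_ss = 8/3.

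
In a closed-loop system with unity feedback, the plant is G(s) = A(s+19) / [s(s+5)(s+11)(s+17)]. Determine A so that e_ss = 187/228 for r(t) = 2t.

System type = 1 (one pole at s=0).
K_v = lim_{s→0} s·G(s) = A·19 / (5·11·17) = (19/935)·A.
e_ss = 2/K_v = 187/228 ⇒ K_v = 456/187 ⇒ A = (456/187)/(19/935) = 120.

120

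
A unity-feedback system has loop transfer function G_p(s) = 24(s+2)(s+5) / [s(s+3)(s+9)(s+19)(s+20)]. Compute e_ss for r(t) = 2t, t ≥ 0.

85.5

G_p(s) has one factor of s in the denominator, so the system is type 1.
K_v = lim_{s→0} s·G_p(s) = 24·2·5 / (3·9·19·20) = 4/171.
e_ss = 2/K_v = 2/(4/171) = 85.5.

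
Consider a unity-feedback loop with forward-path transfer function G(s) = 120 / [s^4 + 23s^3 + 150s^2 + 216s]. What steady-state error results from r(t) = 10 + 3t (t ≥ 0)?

The denominator has no term below 216s — 1 pole at s=0, type 1. By superposition:
  • 10: tracked with zero error.
  • 3t: e_ss = 3/K_v with K_v=5/9 → 5.4.
Total e_ss = 5.4.

5.4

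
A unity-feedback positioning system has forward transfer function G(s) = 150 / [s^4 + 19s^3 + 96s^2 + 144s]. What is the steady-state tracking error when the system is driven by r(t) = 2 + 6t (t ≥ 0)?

5.76

Lowest-order denominator term is 144s, so the open loop has 1 pole at the origin → type 1 system. By superposition:
  • 2: tracked with zero error.
  • 6t: e_ss = 6/K_v with K_v=25/24 → 5.76.
Total e_ss = 5.76.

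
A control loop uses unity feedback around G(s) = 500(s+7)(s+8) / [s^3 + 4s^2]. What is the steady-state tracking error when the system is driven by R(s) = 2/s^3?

Lowest-order denominator term is 4s^2, so the open loop has 2 poles at the origin → type 2 system.
K_a = lim_{s→0} s^2·G(s) = 500·7·8 / 4 = 7000.
r(t) = t^2 gives R(s) = 2/s^3.
e_ss = 2/K_a = 2/7000 = 1/3500.

1/3500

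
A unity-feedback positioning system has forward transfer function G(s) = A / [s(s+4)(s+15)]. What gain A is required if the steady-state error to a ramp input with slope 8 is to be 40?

The open loop has one pole at the origin → type 1 system.
K_v = lim_{s→0} s·G(s) = A / (4·15) = (1/60)·A.
e_ss = 8/K_v = 40 ⇒ K_v = 0.2 ⇒ A = 0.2/(1/60) = 12.

12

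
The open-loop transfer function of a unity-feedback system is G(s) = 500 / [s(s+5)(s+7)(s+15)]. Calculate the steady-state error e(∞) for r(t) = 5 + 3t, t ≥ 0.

One free integrator in G(s): this is a type 1 system. Treating each term separately:
  • 5: tracked with zero error.
  • 3t: e_ss = 3/K_v with K_v=20/21 → 3.15.
Total e_ss = 3.15.

3.15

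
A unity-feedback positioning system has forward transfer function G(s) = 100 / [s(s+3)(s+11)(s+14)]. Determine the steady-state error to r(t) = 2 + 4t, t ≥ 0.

G(s) has one factor of s in the denominator, so the system is type 1. By superposition:
  • 2: tracked with zero error.
  • 4t: e_ss = 4/K_v with K_v=50/231 → 18.48.
Total e_ss = 18.48.

18.48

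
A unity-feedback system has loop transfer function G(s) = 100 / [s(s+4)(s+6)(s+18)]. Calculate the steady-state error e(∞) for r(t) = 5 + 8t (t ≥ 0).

34.56

One free integrator in G(s): this is a type 1 system. Taking each input component in turn:
  • 5: tracked with zero error.
  • 8t: e_ss = 8/K_v with K_v=25/108 → 34.56.
Total e_ss = 34.56.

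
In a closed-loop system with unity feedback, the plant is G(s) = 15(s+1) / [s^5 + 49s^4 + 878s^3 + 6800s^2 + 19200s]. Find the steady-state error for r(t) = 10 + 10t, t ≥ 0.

Factoring s from the denominator leaves a polynomial with constant term 19200, so the system is type 1. By superposition:
  • 10: tracked with zero error.
  • 10t: e_ss = 10/K_v with K_v=1/1280 → 12800.
Total e_ss = 12800.

12800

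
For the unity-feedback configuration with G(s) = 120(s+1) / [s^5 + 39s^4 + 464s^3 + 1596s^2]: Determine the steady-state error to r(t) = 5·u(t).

The denominator has no term below 1596s^2 — 2 poles at s=0, type 2.
K_p = ∞ for a type-2 system; e_ss to a step is zero.

0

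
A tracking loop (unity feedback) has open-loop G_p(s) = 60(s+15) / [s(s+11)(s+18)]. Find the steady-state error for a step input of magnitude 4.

The open loop has one pole at the origin → type 1 system.
A type-1 system has K_p = ∞, so it tracks a step input with zero steady-state error.

0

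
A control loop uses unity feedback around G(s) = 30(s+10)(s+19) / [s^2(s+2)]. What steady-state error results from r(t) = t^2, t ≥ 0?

1/1425

G(s) has two factors of s in the denominator, so the system is type 2.
K_a = lim_{s→0} s^2·G(s) = 30·10·19 / (2) = 2850.
r(t) = t^2 gives R(s) = 2/s^3.
e_ss = 2/K_a = 2/2850 = 1/1425.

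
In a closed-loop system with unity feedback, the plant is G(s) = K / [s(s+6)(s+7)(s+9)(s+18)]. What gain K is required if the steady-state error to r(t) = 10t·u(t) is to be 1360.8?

50

G(s) has one factor of s in the denominator, so the system is type 1.
K_v = lim_{s→0} s·G(s) = K / (6·7·9·18) = (1/6804)·K.
e_ss = 10/K_v = 1360.8 ⇒ K_v = 25/3402 ⇒ K = (25/3402)/(1/6804) = 50.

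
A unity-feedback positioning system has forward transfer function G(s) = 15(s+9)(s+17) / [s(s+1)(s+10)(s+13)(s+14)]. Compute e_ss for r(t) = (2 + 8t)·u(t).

System type = 1 (one pole at s=0). Treating each term separately:
  • 2: tracked with zero error.
  • 8t: e_ss = 8/K_v with K_v=459/364 → 2912/459.
Total e_ss = 2912/459.

2912/459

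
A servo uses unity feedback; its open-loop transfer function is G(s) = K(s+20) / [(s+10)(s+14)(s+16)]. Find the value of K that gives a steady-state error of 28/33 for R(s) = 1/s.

20

No free integrators in G(s): this is a type 0 system.
K_p = lim_{s→0} G(s) = K·20 / (10·14·16) = (1/112)·K.
e_ss = 1/(1 + K_p) = 28/33 ⇒ 1 + (1/112)·K = 33/28 ⇒ K = 20.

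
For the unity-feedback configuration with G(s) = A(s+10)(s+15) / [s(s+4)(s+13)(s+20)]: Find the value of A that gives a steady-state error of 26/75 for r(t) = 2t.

40

The open loop has one pole at the origin → type 1 system.
K_v = lim_{s→0} s·G(s) = A·10·15 / (4·13·20) = (15/104)·A.
e_ss = 2/K_v = 26/75 ⇒ K_v = 75/13 ⇒ A = (75/13)/(15/104) = 40.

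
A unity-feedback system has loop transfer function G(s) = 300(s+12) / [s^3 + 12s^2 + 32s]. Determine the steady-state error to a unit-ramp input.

2/225

The denominator has no term below 32s — 1 pole at s=0, type 1.
K_v = lim_{s→0} s·G(s) = 300·12 / 32 = 112.5.
e_ss = 1/K_v = 1/112.5 = 2/225.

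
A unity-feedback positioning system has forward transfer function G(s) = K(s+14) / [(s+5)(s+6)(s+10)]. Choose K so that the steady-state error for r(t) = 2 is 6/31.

No free integrators in G(s): this is a type 0 system.
K_p = lim_{s→0} G(s) = K·14 / (5·6·10) = (7/150)·K.
e_ss = 2/(1 + K_p) = 6/31 ⇒ 1 + (7/150)·K = 31/3 ⇒ K = 200.

200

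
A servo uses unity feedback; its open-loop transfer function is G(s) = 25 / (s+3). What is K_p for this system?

25/3

No free integrators in G(s): this is a type 0 system.
K_p = lim_{s→0} G(s) = 25 / (3) = 25/3.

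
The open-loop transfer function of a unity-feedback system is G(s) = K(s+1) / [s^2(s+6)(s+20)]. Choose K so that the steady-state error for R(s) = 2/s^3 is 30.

System type = 2 (two poles at s=0).
K_a = lim_{s→0} s^2·G(s) = K·1 / (6·20) = (1/120)·K.
e_ss = 2/K_a = 30 ⇒ K_a = 1/15 ⇒ K = (1/15)/(1/120) = 8.

8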